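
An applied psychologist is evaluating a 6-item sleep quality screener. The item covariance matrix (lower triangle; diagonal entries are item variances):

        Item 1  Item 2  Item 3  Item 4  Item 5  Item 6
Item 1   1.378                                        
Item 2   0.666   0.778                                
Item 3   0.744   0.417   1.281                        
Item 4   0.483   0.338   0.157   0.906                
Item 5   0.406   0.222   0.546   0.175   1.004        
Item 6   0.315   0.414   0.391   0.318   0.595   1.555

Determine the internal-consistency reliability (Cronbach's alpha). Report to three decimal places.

sum of item variances = 1.378 + 0.778 + 1.281 + 0.906 + 1.004 + 1.555 = 6.902
Sum of off-diagonal covariances = 6.187
σ²_T = 6.902 + 2 × 6.187 = 19.276
α = (k/(k−1))·(1 − sum of item variances/σ²_T) = (6/5)·(1 − 6.902/19.276) = 0.770

Cronbach's alpha = 0.770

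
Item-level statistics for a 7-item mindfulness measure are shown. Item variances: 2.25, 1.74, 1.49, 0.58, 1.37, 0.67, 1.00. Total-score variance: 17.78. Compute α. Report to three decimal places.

Σσᵢ² = 2.25 + 1.74 + 1.49 + 0.58 + 1.37 + 0.67 + 1.00 = 9.10
α = (k/(k−1))·(1 − Σσᵢ²/total variance) = (7/6)·(1 − 9.10/17.78) = 0.570

α = 0.570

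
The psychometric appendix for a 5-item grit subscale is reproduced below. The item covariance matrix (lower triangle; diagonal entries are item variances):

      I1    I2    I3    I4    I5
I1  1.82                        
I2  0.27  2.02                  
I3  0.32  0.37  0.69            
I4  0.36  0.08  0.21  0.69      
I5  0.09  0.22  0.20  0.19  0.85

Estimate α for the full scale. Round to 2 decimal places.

sum of item variances = 1.82 + 2.02 + 0.69 + 0.69 + 0.85 = 6.07
Sum of the distinct covariances = 2.31
total variance = 6.07 + 2 × 2.31 = 10.69
α = (k/(k−1))·(1 − sum of item variances/total variance) = (5/4)·(1 − 6.07/10.69) = 0.54

α = 0.54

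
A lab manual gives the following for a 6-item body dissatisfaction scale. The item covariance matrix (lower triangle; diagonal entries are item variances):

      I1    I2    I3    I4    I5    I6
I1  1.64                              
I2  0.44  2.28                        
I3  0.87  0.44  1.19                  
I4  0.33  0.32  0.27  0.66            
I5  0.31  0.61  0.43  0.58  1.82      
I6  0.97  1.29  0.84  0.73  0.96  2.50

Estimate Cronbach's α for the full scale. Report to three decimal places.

Cronbach's α = 0.781

Σσᵢ² = 1.64 + 2.28 + 1.19 + 0.66 + 1.82 + 2.50 = 10.09
Σ_{i<j} σ_ij = 9.39
σ²_total = 10.09 + 2 × 9.39 = 28.87
α = (k/(k−1))·(1 − Σσᵢ²/σ²_total) = (6/5)·(1 − 10.09/28.87) = 0.781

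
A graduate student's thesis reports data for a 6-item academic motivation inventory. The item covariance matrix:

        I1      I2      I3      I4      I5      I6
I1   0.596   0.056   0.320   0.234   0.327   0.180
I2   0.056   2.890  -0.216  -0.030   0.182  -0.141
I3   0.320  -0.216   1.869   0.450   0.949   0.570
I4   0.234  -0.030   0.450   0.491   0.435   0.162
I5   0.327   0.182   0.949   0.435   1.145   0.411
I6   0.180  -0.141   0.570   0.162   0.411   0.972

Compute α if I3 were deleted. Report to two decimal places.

Remaining items: I1, I2, I4, I5, I6 (k = 5).
Σσ²ᵢ = 0.596 + 2.890 + 0.491 + 1.145 + 0.972 = 6.094
σ²_total = 6.094 + 2 × 1.816 = 9.726
α (item deleted) = (5/4)·(1 − 6.094/9.726) = 0.47

α = 0.47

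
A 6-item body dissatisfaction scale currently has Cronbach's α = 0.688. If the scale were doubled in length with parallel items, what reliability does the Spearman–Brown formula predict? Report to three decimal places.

Length factor m = 2
α' = m·α / (1 + (m−1)·α)
   = 2 × 0.688 / (1 + (2 − 1) × 0.688)
   = 1.3760 / 1.6880 = 0.815

predicted reliability = 0.815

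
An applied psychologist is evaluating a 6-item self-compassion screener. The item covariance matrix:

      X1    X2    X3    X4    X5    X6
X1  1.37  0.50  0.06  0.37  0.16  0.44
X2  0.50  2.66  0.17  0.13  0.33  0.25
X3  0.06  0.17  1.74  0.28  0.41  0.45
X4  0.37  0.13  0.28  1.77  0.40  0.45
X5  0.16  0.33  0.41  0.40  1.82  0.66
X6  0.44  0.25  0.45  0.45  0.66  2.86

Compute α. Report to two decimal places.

ΣVar(i) = 1.37 + 2.66 + 1.74 + 1.77 + 1.82 + 2.86 = 12.22
Sum of the distinct covariances = 5.06
Var(T) = 12.22 + 2 × 5.06 = 22.34
α = (k/(k−1))·(1 − ΣVar(i)/Var(T)) = (6/5)·(1 − 12.22/22.34) = 0.54

α = 0.54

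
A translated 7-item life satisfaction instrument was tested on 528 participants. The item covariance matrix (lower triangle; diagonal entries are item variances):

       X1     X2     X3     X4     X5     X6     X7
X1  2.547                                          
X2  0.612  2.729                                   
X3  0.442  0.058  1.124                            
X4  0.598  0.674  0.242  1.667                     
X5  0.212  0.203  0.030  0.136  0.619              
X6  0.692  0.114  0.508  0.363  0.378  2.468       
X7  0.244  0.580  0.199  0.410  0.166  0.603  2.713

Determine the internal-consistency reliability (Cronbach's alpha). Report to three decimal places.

sum of item variances = 2.547 + 2.729 + 1.124 + 1.667 + 0.619 + 2.468 + 2.713 = 13.867
Sum of off-diagonal covariances = 7.464
σ²_total = 13.867 + 2 × 7.464 = 28.795
α = (k/(k−1))·(1 − sum of item variances/σ²_total) = (7/6)·(1 − 13.867/28.795) = 0.605

Cronbach's alpha = 0.605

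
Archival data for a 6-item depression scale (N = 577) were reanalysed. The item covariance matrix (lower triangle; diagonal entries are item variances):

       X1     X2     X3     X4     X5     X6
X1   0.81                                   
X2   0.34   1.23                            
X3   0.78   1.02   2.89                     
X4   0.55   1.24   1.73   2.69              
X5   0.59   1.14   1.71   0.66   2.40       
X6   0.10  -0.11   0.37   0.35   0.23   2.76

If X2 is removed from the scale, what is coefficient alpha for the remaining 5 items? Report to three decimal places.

α = 0.688

Remaining items: X1, X3, X4, X5, X6 (k = 5).
Σσ²ᵢ = 0.81 + 2.89 + 2.69 + 2.40 + 2.76 = 11.55
total variance = 11.55 + 2 × 7.07 = 25.69
α (item deleted) = (5/4)·(1 − 11.55/25.69) = 0.688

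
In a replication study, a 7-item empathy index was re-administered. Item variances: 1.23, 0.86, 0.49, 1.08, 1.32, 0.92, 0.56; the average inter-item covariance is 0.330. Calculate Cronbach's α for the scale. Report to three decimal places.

α = 0.796

sum of item variances = 1.23 + 0.86 + 0.49 + 1.08 + 1.32 + 0.92 + 0.56 = 6.46
Sum of the 21 distinct covariances = 21 × 0.330 = 6.930
total variance = sum of item variances + 2·Σcov = 6.46 + 2 × 6.930 = 20.320
α = (7/6)·(1 − 6.46/20.320) = 0.796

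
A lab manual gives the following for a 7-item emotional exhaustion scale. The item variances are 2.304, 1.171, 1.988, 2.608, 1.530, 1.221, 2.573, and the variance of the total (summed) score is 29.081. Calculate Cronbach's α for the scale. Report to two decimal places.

Σσᵢ² = 2.304 + 1.171 + 1.988 + 2.608 + 1.530 + 1.221 + 2.573 = 13.395
α = (k/(k−1))·(1 − Σσᵢ²/Var(T)) = (7/6)·(1 − 13.395/29.081) = 0.63

Cronbach's α = 0.63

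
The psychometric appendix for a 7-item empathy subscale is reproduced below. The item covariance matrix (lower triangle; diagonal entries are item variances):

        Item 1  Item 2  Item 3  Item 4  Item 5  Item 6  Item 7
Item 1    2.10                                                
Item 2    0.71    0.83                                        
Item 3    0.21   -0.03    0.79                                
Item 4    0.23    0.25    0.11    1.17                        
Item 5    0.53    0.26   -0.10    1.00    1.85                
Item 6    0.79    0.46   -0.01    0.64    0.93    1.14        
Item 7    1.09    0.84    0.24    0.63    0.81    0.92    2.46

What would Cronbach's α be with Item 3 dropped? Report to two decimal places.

Cronbach's α = 0.81

Remaining items: Item 1, Item 2, Item 4, Item 5, Item 6, Item 7 (k = 6).
Σσ²ᵢ = 2.10 + 0.83 + 1.17 + 1.85 + 1.14 + 2.46 = 9.55
total variance = 9.55 + 2 × 10.09 = 29.73
α (item deleted) = (6/5)·(1 − 9.55/29.73) = 0.81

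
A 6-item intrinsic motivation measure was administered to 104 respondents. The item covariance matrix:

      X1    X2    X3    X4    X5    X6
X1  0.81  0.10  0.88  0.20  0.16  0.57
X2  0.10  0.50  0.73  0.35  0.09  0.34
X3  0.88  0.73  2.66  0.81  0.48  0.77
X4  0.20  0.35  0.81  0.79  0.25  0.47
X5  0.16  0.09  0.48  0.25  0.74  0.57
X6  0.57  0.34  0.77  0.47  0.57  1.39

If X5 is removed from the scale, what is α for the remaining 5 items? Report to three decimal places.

Remaining items: X1, X2, X3, X4, X6 (k = 5).
Σσ²ᵢ = 0.81 + 0.50 + 2.66 + 0.79 + 1.39 = 6.15
σ²_total = 6.15 + 2 × 5.22 = 16.59
α (item deleted) = (5/4)·(1 − 6.15/16.59) = 0.787

α = 0.787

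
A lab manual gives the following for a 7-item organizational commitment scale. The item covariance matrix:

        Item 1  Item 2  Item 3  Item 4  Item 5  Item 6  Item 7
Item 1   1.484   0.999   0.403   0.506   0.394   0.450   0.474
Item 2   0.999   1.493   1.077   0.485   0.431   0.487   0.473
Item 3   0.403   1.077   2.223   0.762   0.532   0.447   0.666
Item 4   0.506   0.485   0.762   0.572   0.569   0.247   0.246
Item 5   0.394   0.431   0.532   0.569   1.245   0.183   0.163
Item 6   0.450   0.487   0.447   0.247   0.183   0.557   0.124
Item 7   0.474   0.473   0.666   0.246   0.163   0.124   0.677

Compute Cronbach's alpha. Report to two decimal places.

Σσ²ᵢ = 1.484 + 1.493 + 2.223 + 0.572 + 1.245 + 0.557 + 0.677 = 8.251
Sum of the distinct covariances = 10.118
σ²_T = 8.251 + 2 × 10.118 = 28.487
α = (k/(k−1))·(1 − Σσ²ᵢ/σ²_T) = (7/6)·(1 − 8.251/28.487) = 0.83

Cronbach's alpha = 0.83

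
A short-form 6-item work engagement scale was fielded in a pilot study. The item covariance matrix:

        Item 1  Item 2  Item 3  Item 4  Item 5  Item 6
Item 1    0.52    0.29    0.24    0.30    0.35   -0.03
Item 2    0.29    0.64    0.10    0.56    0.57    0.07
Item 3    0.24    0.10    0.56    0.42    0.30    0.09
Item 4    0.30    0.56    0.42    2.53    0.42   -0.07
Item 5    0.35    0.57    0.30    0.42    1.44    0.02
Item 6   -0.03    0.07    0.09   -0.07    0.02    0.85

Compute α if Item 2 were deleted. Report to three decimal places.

Remaining items: Item 1, Item 3, Item 4, Item 5, Item 6 (k = 5).
Σσᵢ² = 0.52 + 0.56 + 2.53 + 1.44 + 0.85 = 5.90
σ²_total = 5.90 + 2 × 2.04 = 9.98
α (item deleted) = (5/4)·(1 − 5.90/9.98) = 0.511

α = 0.511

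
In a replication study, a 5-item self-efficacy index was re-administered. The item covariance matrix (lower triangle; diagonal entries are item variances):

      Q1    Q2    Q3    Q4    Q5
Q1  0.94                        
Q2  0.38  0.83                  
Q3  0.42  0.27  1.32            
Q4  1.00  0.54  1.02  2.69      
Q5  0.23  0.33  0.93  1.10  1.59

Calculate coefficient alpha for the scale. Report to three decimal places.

Σσᵢ² = 0.94 + 0.83 + 1.32 + 2.69 + 1.59 = 7.37
Σ_{i<j} σ_ij = 6.22
Var(T) = 7.37 + 2 × 6.22 = 19.81
α = (k/(k−1))·(1 − Σσᵢ²/Var(T)) = (5/4)·(1 − 7.37/19.81) = 0.785

coefficient alpha = 0.785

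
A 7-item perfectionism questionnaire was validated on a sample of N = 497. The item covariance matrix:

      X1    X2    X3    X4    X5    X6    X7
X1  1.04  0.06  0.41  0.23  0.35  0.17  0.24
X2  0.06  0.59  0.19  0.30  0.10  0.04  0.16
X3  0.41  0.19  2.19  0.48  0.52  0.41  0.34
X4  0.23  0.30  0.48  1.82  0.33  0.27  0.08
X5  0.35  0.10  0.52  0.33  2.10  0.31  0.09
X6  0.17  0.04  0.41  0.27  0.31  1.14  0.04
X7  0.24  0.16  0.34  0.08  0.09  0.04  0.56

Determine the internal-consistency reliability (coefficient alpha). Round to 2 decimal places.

coefficient alpha = 0.61

Σσ²ᵢ = 1.04 + 0.59 + 2.19 + 1.82 + 2.10 + 1.14 + 0.56 = 9.44
Sum of the distinct covariances = 5.12
σ²_T = 9.44 + 2 × 5.12 = 19.68
α = (k/(k−1))·(1 − Σσ²ᵢ/σ²_T) = (7/6)·(1 − 9.44/19.68) = 0.61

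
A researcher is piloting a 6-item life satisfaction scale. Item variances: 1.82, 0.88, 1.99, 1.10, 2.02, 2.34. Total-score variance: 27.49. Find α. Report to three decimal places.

Σσᵢ² = 1.82 + 0.88 + 1.99 + 1.10 + 2.02 + 2.34 = 10.15
α = (k/(k−1))·(1 − Σσᵢ²/σ²_total) = (6/5)·(1 − 10.15/27.49) = 0.757

α = 0.757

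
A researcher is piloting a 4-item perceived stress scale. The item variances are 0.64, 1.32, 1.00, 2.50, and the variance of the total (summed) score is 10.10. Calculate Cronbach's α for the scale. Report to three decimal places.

Σσᵢ² = 0.64 + 1.32 + 1.00 + 2.50 = 5.46
α = (k/(k−1))·(1 − Σσᵢ²/σ²_total) = (4/3)·(1 − 5.46/10.10) = 0.613

Cronbach's α = 0.613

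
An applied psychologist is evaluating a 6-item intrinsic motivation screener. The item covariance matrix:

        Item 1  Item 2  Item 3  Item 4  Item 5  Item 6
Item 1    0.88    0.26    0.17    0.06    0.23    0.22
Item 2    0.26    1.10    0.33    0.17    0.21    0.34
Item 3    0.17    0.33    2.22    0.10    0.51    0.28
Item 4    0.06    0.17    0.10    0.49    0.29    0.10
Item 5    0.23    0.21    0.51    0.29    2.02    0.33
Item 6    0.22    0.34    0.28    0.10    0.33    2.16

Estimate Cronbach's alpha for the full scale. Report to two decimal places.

Cronbach's alpha = 0.54

sum of item variances = 0.88 + 1.10 + 2.22 + 0.49 + 2.02 + 2.16 = 8.87
Sum of the distinct covariances = 3.60
σ²_T = 8.87 + 2 × 3.60 = 16.07
α = (k/(k−1))·(1 − sum of item variances/σ²_T) = (6/5)·(1 − 8.87/16.07) = 0.54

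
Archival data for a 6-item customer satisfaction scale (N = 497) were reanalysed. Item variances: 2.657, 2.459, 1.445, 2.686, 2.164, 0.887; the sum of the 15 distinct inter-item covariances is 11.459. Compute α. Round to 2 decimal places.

Σσᵢ² = 2.657 + 2.459 + 1.445 + 2.686 + 2.164 + 0.887 = 12.298
Sum of distinct covariances = 11.459
total variance = Σσᵢ² + 2·Σcov = 12.298 + 2 × 11.459 = 35.216
α = (6/5)·(1 − 12.298/35.216) = 0.78

α = 0.78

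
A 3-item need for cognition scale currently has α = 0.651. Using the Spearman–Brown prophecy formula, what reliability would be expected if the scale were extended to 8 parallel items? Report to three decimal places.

predicted reliability = 0.833

Length factor m = 8/3 = 2.6667
α' = m·α / (1 + (m−1)·α)
   = 8/3 × 0.651 / (1 + (8/3 − 1) × 0.651)
   = 1.7360 / 2.0850 = 0.833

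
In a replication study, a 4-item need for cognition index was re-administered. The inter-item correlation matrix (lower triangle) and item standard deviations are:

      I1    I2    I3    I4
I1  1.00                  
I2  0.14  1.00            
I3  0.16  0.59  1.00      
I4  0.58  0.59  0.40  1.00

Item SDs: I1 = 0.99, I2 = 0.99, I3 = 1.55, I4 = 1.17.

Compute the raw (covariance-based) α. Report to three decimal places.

Σσ²ᵢ = 0.99² + 0.99² + 1.55² + 1.17² = 5.7316
Covariances σ_ij = r_ij · s_i · s_j:
  σ(I1,I2) = 0.14 × 0.99 × 0.99 = 0.1372
  σ(I1,I3) = 0.16 × 0.99 × 1.55 = 0.2455
  σ(I1,I4) = 0.58 × 0.99 × 1.17 = 0.6718
  σ(I2,I3) = 0.59 × 0.99 × 1.55 = 0.9054
  σ(I2,I4) = 0.59 × 0.99 × 1.17 = 0.6834
  σ(I3,I4) = 0.40 × 1.55 × 1.17 = 0.7254
σ²_T = Σσ²ᵢ + 2·Σσ_ij = 5.7316 + 2 × 3.3687 = 12.4690
α = (4/3)·(1 − 5.7316/12.4690) = 0.720

α = 0.720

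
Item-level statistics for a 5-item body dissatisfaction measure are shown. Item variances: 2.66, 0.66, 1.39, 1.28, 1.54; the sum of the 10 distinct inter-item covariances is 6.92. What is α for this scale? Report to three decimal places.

α = 0.810

Σσᵢ² = 2.66 + 0.66 + 1.39 + 1.28 + 1.54 = 7.53
Sum of distinct covariances = 6.92
Var(T) = Σσᵢ² + 2·Σcov = 7.53 + 2 × 6.92 = 21.37
α = (5/4)·(1 − 7.53/21.37) = 0.810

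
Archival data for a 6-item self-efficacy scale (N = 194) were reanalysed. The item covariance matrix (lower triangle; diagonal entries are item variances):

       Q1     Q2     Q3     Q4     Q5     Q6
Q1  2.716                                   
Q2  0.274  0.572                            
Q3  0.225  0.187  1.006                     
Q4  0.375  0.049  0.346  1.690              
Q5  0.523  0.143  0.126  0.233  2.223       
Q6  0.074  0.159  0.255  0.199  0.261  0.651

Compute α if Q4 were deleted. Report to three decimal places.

Remaining items: Q1, Q2, Q3, Q5, Q6 (k = 5).
ΣVar(i) = 2.716 + 0.572 + 1.006 + 2.223 + 0.651 = 7.168
total variance = 7.168 + 2 × 2.227 = 11.622
α (item deleted) = (5/4)·(1 − 7.168/11.622) = 0.479

α = 0.479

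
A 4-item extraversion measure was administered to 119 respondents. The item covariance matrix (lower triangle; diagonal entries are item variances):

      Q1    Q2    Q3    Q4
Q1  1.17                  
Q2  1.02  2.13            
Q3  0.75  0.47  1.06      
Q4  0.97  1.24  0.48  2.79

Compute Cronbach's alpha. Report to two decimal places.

Cronbach's alpha = 0.77

ΣVar(i) = 1.17 + 2.13 + 1.06 + 2.79 = 7.15
Σ_{i<j} σ_ij = 4.93
σ²_total = 7.15 + 2 × 4.93 = 17.01
α = (k/(k−1))·(1 − ΣVar(i)/σ²_total) = (4/3)·(1 − 7.15/17.01) = 0.77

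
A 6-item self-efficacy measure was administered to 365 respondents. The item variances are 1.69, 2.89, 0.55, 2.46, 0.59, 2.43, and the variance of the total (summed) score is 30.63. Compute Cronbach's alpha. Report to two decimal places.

sum of item variances = 1.69 + 2.89 + 0.55 + 2.46 + 0.59 + 2.43 = 10.61
α = (k/(k−1))·(1 − sum of item variances/total variance) = (6/5)·(1 − 10.61/30.63) = 0.78

Cronbach's alpha = 0.78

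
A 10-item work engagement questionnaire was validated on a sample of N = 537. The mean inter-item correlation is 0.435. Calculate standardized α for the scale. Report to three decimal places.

Standardized α = k·r̄ / (1 + (k−1)·r̄) = 10 × 0.435 / (1 + 9 × 0.435)
  = 4.3500 / 4.9150 = 0.885

standardized α = 0.885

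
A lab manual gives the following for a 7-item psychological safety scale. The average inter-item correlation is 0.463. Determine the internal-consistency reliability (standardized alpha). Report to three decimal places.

Standardized α = k·r̄ / (1 + (k−1)·r̄) = 7 × 0.463 / (1 + 6 × 0.463)
  = 3.2410 / 3.7780 = 0.858

α = 0.858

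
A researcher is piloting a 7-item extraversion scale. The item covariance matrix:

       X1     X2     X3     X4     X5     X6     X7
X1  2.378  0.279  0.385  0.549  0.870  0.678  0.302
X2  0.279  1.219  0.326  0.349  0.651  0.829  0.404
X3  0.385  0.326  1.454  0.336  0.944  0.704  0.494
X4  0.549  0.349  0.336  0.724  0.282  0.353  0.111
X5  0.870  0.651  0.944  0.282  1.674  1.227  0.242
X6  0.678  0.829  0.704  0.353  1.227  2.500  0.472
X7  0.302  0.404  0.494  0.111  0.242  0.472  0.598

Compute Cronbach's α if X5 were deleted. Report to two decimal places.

Remaining items: X1, X2, X3, X4, X6, X7 (k = 6).
Σσᵢ² = 2.378 + 1.219 + 1.454 + 0.724 + 2.500 + 0.598 = 8.873
Var(T) = 8.873 + 2 × 6.571 = 22.015
α (item deleted) = (6/5)·(1 − 8.873/22.015) = 0.72

α = 0.72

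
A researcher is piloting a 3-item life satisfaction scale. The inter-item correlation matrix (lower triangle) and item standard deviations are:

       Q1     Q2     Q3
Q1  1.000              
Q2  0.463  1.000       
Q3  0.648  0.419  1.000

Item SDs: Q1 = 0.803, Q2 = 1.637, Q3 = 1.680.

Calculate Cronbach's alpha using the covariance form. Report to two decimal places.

Σσ²ᵢ = 0.803² + 1.637² + 1.680² = 6.1470
Covariances σ_ij = r_ij · s_i · s_j:
  σ(Q1,Q2) = 0.463 × 0.803 × 1.637 = 0.6086
  σ(Q1,Q3) = 0.648 × 0.803 × 1.680 = 0.8742
  σ(Q2,Q3) = 0.419 × 1.637 × 1.680 = 1.1523
σ²_T = Σσ²ᵢ + 2·Σσ_ij = 6.1470 + 2 × 2.6351 = 11.4172
α = (3/2)·(1 − 6.1470/11.4172) = 0.69

Cronbach's alpha = 0.69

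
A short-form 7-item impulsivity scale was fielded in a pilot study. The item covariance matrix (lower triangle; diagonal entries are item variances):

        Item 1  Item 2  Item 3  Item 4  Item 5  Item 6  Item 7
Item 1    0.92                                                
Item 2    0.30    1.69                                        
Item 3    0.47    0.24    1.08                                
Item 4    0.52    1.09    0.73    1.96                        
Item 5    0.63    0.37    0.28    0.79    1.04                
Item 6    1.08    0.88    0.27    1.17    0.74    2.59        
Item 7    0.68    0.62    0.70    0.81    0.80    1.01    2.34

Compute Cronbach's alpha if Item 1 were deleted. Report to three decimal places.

Cronbach's alpha = 0.795

Remaining items: Item 2, Item 3, Item 4, Item 5, Item 6, Item 7 (k = 6).
sum of item variances = 1.69 + 1.08 + 1.96 + 1.04 + 2.59 + 2.34 = 10.70
σ²_T = 10.70 + 2 × 10.50 = 31.70
α (item deleted) = (6/5)·(1 − 10.70/31.70) = 0.795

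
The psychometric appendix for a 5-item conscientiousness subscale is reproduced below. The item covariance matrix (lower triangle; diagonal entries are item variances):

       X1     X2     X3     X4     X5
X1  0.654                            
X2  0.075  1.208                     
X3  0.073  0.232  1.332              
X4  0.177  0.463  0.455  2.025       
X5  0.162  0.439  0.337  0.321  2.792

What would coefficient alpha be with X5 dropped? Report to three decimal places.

Remaining items: X1, X2, X3, X4 (k = 4).
ΣVar(i) = 0.654 + 1.208 + 1.332 + 2.025 = 5.219
σ²_T = 5.219 + 2 × 1.475 = 8.169
α (item deleted) = (4/3)·(1 − 5.219/8.169) = 0.481

α = 0.481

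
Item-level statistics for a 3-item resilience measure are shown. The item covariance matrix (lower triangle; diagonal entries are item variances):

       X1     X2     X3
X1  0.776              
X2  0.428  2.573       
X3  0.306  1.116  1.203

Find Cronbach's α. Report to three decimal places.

α = 0.673

Σσᵢ² = 0.776 + 2.573 + 1.203 = 4.552
Σ_{i<j} σ_ij = 1.850
σ²_T = 4.552 + 2 × 1.850 = 8.252
α = (k/(k−1))·(1 − Σσᵢ²/σ²_T) = (3/2)·(1 − 4.552/8.252) = 0.673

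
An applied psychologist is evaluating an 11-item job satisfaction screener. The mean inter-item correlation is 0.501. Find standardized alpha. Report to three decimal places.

standardized alpha = 0.917

Standardized α = k·r̄ / (1 + (k−1)·r̄) = 11 × 0.501 / (1 + 10 × 0.501)
  = 5.5110 / 6.0100 = 0.917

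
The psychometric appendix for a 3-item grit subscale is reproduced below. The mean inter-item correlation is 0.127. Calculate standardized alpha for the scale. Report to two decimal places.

α = 0.30

Standardized α = k·r̄ / (1 + (k−1)·r̄) = 3 × 0.127 / (1 + 2 × 0.127)
  = 0.3810 / 1.2540 = 0.30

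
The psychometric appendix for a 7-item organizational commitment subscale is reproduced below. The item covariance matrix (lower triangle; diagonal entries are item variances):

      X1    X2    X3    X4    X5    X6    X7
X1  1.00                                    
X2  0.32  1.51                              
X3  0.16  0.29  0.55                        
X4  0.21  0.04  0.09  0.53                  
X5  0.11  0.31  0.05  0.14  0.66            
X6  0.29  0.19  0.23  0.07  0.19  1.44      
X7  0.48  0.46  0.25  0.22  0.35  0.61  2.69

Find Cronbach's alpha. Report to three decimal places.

sum of item variances = 1.00 + 1.51 + 0.55 + 0.53 + 0.66 + 1.44 + 2.69 = 8.38
Σ_{i<j} σ_ij = 5.06
σ²_total = 8.38 + 2 × 5.06 = 18.50
α = (k/(k−1))·(1 − sum of item variances/σ²_total) = (7/6)·(1 − 8.38/18.50) = 0.638

Cronbach's alpha = 0.638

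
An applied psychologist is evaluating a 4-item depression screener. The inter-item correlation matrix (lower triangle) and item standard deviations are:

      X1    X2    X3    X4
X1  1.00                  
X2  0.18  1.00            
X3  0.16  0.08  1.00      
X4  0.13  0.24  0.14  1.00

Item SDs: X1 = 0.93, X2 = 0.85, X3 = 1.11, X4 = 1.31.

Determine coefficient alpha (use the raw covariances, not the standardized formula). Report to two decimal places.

coefficient alpha = 0.41

Σσ²ᵢ = 0.93² + 0.85² + 1.11² + 1.31² = 4.5356
Covariances σ_ij = r_ij · s_i · s_j:
  σ(X1,X2) = 0.18 × 0.93 × 0.85 = 0.1423
  σ(X1,X3) = 0.16 × 0.93 × 1.11 = 0.1652
  σ(X1,X4) = 0.13 × 0.93 × 1.31 = 0.1584
  σ(X2,X3) = 0.08 × 0.85 × 1.11 = 0.0755
  σ(X2,X4) = 0.24 × 0.85 × 1.31 = 0.2672
  σ(X3,X4) = 0.14 × 1.11 × 1.31 = 0.2036
σ²_T = Σσ²ᵢ + 2·Σσ_ij = 4.5356 + 2 × 1.0122 = 6.5600
α = (4/3)·(1 − 4.5356/6.5600) = 0.41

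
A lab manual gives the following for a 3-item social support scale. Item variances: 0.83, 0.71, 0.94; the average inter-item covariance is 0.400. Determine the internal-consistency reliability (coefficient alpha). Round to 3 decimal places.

α = 0.738

Σσ²ᵢ = 0.83 + 0.71 + 0.94 = 2.48
Sum of the 3 distinct covariances = 3 × 0.400 = 1.200
σ²_T = Σσ²ᵢ + 2·Σcov = 2.48 + 2 × 1.200 = 4.880
α = (3/2)·(1 − 2.48/4.880) = 0.738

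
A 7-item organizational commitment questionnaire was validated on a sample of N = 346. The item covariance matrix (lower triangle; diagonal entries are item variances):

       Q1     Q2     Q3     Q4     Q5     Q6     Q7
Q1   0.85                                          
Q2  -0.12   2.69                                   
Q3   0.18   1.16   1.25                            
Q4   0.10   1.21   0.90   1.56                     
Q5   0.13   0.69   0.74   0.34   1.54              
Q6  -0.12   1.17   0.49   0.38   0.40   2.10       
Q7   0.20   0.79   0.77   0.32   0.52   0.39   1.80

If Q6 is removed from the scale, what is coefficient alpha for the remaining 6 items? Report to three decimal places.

α = 0.745

Remaining items: Q1, Q2, Q3, Q4, Q5, Q7 (k = 6).
Σσᵢ² = 0.85 + 2.69 + 1.25 + 1.56 + 1.54 + 1.80 = 9.69
total variance = 9.69 + 2 × 7.93 = 25.55
α (item deleted) = (6/5)·(1 − 9.69/25.55) = 0.745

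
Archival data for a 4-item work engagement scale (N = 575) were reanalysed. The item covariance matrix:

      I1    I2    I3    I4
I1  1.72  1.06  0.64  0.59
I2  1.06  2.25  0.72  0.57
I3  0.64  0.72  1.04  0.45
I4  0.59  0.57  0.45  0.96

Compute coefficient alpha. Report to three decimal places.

α = 0.766

Σσ²ᵢ = 1.72 + 2.25 + 1.04 + 0.96 = 5.97
Σ_{i<j} σ_ij = 4.03
σ²_T = 5.97 + 2 × 4.03 = 14.03
α = (k/(k−1))·(1 − Σσ²ᵢ/σ²_T) = (4/3)·(1 − 5.97/14.03) = 0.766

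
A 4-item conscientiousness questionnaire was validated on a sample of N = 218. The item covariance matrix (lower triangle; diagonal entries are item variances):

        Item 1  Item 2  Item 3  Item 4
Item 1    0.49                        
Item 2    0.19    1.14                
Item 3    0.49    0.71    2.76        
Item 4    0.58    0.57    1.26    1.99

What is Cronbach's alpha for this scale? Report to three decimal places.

ΣVar(i) = 0.49 + 1.14 + 2.76 + 1.99 = 6.38
Sum of the distinct covariances = 3.80
Var(T) = 6.38 + 2 × 3.80 = 13.98
α = (k/(k−1))·(1 − ΣVar(i)/Var(T)) = (4/3)·(1 − 6.38/13.98) = 0.725

α = 0.725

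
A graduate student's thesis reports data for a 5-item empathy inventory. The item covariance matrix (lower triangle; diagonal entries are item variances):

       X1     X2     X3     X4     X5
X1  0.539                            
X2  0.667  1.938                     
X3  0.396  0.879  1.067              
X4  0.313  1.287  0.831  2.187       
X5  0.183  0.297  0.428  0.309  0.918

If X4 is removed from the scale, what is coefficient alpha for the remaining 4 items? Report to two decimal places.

Remaining items: X1, X2, X3, X5 (k = 4).
ΣVar(i) = 0.539 + 1.938 + 1.067 + 0.918 = 4.462
σ²_total = 4.462 + 2 × 2.850 = 10.162
α (item deleted) = (4/3)·(1 − 4.462/10.162) = 0.75

α = 0.75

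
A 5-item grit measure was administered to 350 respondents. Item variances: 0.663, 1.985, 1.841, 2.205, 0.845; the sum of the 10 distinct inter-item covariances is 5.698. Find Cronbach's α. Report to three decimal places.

Σσᵢ² = 0.663 + 1.985 + 1.841 + 2.205 + 0.845 = 7.539
Sum of distinct covariances = 5.698
σ²_total = Σσᵢ² + 2·Σcov = 7.539 + 2 × 5.698 = 18.935
α = (5/4)·(1 − 7.539/18.935) = 0.752

Cronbach's α = 0.752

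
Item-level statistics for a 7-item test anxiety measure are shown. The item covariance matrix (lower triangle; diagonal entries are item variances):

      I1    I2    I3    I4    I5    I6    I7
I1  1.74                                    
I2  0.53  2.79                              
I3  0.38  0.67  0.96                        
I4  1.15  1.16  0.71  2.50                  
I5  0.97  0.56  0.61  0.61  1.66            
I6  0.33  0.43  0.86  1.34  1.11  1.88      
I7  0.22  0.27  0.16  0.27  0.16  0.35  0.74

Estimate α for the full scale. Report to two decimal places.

Σσᵢ² = 1.74 + 2.79 + 0.96 + 2.50 + 1.66 + 1.88 + 0.74 = 12.27
Sum of off-diagonal covariances = 12.85
σ²_total = 12.27 + 2 × 12.85 = 37.97
α = (k/(k−1))·(1 − Σσᵢ²/σ²_total) = (7/6)·(1 − 12.27/37.97) = 0.79

α = 0.79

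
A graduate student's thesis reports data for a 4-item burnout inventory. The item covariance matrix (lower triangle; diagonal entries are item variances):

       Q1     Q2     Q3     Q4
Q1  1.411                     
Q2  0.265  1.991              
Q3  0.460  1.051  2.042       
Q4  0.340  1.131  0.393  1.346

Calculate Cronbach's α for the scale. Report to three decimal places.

Cronbach's α = 0.690

sum of item variances = 1.411 + 1.991 + 2.042 + 1.346 = 6.790
Sum of off-diagonal covariances = 3.640
total variance = 6.790 + 2 × 3.640 = 14.070
α = (k/(k−1))·(1 − sum of item variances/total variance) = (4/3)·(1 − 6.790/14.070) = 0.690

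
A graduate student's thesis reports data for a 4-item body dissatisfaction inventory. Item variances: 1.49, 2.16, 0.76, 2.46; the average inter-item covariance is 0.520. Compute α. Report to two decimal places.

α = 0.63

ΣVar(i) = 1.49 + 2.16 + 0.76 + 2.46 = 6.87
Sum of the 6 distinct covariances = 6 × 0.520 = 3.120
total variance = ΣVar(i) + 2·Σcov = 6.87 + 2 × 3.120 = 13.110
α = (4/3)·(1 − 6.87/13.110) = 0.63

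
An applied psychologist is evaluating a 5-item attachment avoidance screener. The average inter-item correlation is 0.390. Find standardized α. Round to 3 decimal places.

standardized α = 0.762

Standardized α = k·r̄ / (1 + (k−1)·r̄) = 5 × 0.390 / (1 + 4 × 0.390)
  = 1.9500 / 2.5600 = 0.762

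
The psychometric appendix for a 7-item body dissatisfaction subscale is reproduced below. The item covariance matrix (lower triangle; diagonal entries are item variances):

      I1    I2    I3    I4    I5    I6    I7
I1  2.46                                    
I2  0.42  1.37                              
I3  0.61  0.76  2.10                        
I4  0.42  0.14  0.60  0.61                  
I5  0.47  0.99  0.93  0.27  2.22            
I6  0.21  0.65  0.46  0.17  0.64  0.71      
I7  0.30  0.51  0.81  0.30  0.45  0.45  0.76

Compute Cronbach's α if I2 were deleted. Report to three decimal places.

α = 0.739

Remaining items: I1, I3, I4, I5, I6, I7 (k = 6).
ΣVar(i) = 2.46 + 2.10 + 0.61 + 2.22 + 0.71 + 0.76 = 8.86
total variance = 8.86 + 2 × 7.09 = 23.04
α (item deleted) = (6/5)·(1 − 8.86/23.04) = 0.739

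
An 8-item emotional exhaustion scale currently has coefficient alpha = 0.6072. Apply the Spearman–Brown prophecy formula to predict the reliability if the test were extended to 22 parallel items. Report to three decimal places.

Length factor m = 22/8 = 2.7500
α' = m·α / (1 + (m−1)·α)
   = 22/8 × 0.6072 / (1 + (22/8 − 1) × 0.6072)
   = 1.6698 / 2.0626 = 0.810

predicted reliability = 0.810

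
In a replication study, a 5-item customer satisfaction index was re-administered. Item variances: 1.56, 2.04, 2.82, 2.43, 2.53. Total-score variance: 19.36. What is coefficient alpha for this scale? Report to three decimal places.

α = 0.515

ΣVar(i) = 1.56 + 2.04 + 2.82 + 2.43 + 2.53 = 11.38
α = (k/(k−1))·(1 − ΣVar(i)/σ²_T) = (5/4)·(1 − 11.38/19.36) = 0.515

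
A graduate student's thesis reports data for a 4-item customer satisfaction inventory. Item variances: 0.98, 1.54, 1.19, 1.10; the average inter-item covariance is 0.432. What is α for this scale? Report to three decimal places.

sum of item variances = 0.98 + 1.54 + 1.19 + 1.10 = 4.81
Sum of the 6 distinct covariances = 6 × 0.432 = 2.592
total variance = sum of item variances + 2·Σcov = 4.81 + 2 × 2.592 = 9.994
α = (4/3)·(1 − 4.81/9.994) = 0.692

α = 0.692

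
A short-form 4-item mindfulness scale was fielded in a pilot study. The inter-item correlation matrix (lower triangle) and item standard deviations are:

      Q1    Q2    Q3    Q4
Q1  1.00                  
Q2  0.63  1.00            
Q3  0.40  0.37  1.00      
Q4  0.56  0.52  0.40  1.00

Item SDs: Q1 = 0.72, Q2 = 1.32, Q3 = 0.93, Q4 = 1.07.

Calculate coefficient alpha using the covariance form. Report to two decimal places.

coefficient alpha = 0.77

Σσ²ᵢ = 0.72² + 1.32² + 0.93² + 1.07² = 4.2706
Covariances σ_ij = r_ij · s_i · s_j:
  σ(Q1,Q2) = 0.63 × 0.72 × 1.32 = 0.5988
  σ(Q1,Q3) = 0.40 × 0.72 × 0.93 = 0.2678
  σ(Q1,Q4) = 0.56 × 0.72 × 1.07 = 0.4314
  σ(Q2,Q3) = 0.37 × 1.32 × 0.93 = 0.4542
  σ(Q2,Q4) = 0.52 × 1.32 × 1.07 = 0.7344
  σ(Q3,Q4) = 0.40 × 0.93 × 1.07 = 0.3980
σ²_T = Σσ²ᵢ + 2·Σσ_ij = 4.2706 + 2 × 2.8846 = 10.0398
α = (4/3)·(1 − 4.2706/10.0398) = 0.77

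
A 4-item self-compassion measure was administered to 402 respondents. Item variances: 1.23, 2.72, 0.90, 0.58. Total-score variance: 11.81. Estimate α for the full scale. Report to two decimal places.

sum of item variances = 1.23 + 2.72 + 0.90 + 0.58 = 5.43
α = (k/(k−1))·(1 − sum of item variances/σ²_T) = (4/3)·(1 − 5.43/11.81) = 0.72

α = 0.72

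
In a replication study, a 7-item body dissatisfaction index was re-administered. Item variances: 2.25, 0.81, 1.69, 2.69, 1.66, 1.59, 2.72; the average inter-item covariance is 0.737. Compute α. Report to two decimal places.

α = 0.81

Σσ²ᵢ = 2.25 + 0.81 + 1.69 + 2.69 + 1.66 + 1.59 + 2.72 = 13.41
Sum of the 21 distinct covariances = 21 × 0.737 = 15.477
Var(T) = Σσ²ᵢ + 2·Σcov = 13.41 + 2 × 15.477 = 44.364
α = (7/6)·(1 − 13.41/44.364) = 0.81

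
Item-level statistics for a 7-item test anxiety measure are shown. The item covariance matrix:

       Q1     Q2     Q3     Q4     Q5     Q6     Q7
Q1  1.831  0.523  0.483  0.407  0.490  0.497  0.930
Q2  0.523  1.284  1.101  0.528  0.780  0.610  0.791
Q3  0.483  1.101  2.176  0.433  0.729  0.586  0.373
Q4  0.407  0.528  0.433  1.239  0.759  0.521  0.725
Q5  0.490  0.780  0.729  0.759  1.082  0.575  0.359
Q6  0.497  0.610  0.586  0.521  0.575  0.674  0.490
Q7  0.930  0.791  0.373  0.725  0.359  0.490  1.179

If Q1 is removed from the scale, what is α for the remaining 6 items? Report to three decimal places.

α = 0.852

Remaining items: Q2, Q3, Q4, Q5, Q6, Q7 (k = 6).
Σσ²ᵢ = 1.284 + 2.176 + 1.239 + 1.082 + 0.674 + 1.179 = 7.634
σ²_total = 7.634 + 2 × 9.360 = 26.354
α (item deleted) = (6/5)·(1 − 7.634/26.354) = 0.852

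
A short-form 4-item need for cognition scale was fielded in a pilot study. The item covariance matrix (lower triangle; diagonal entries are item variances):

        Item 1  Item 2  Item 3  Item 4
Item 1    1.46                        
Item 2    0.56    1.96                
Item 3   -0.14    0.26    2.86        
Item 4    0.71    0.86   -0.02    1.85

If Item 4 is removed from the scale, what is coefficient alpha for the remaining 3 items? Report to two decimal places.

Remaining items: Item 1, Item 2, Item 3 (k = 3).
ΣVar(i) = 1.46 + 1.96 + 2.86 = 6.28
σ²_total = 6.28 + 2 × 0.68 = 7.64
α (item deleted) = (3/2)·(1 − 6.28/7.64) = 0.27

α = 0.27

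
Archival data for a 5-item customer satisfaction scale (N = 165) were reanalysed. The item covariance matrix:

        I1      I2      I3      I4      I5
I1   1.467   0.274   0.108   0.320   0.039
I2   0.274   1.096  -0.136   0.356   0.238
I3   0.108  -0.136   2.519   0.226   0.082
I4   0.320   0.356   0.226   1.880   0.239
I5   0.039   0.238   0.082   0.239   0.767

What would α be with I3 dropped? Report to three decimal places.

α = 0.480

Remaining items: I1, I2, I4, I5 (k = 4).
Σσ²ᵢ = 1.467 + 1.096 + 1.880 + 0.767 = 5.210
Var(T) = 5.210 + 2 × 1.466 = 8.142
α (item deleted) = (4/3)·(1 − 5.210/8.142) = 0.480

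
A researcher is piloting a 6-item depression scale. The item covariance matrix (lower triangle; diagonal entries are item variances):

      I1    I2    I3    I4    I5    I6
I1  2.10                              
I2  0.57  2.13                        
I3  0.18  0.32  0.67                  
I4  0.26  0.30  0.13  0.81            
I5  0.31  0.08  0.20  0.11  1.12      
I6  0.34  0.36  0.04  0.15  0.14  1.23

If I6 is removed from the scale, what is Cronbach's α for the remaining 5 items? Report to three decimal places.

Remaining items: I1, I2, I3, I4, I5 (k = 5).
Σσᵢ² = 2.10 + 2.13 + 0.67 + 0.81 + 1.12 = 6.83
σ²_total = 6.83 + 2 × 2.46 = 11.75
α (item deleted) = (5/4)·(1 − 6.83/11.75) = 0.523

α = 0.523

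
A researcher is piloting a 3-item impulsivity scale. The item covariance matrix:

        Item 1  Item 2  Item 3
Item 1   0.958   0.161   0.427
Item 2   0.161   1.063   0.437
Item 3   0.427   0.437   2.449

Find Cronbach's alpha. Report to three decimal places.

α = 0.472

sum of item variances = 0.958 + 1.063 + 2.449 = 4.470
Σ_{i<j} σ_ij = 1.025
total variance = 4.470 + 2 × 1.025 = 6.520
α = (k/(k−1))·(1 − sum of item variances/total variance) = (3/2)·(1 − 4.470/6.520) = 0.472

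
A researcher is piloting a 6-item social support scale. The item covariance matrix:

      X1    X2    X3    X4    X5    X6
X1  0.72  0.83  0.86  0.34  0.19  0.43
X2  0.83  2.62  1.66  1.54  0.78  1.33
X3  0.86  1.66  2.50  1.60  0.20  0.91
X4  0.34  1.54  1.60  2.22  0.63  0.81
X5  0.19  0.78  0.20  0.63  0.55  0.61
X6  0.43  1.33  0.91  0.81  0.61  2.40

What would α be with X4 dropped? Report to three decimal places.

Remaining items: X1, X2, X3, X5, X6 (k = 5).
ΣVar(i) = 0.72 + 2.62 + 2.50 + 0.55 + 2.40 = 8.79
σ²_total = 8.79 + 2 × 7.80 = 24.39
α (item deleted) = (5/4)·(1 − 8.79/24.39) = 0.800

α = 0.800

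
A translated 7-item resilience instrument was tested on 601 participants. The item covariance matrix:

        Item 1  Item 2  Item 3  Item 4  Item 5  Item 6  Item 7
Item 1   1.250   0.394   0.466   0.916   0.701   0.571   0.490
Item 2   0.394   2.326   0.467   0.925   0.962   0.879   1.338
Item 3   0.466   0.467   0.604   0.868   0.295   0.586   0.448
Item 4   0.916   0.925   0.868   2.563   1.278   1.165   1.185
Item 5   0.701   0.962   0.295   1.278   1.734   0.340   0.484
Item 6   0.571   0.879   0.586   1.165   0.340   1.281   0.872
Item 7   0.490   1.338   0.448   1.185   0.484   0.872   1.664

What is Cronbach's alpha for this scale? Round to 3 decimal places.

ΣVar(i) = 1.250 + 2.326 + 0.604 + 2.563 + 1.734 + 1.281 + 1.664 = 11.422
Sum of off-diagonal covariances = 15.630
σ²_T = 11.422 + 2 × 15.630 = 42.682
α = (k/(k−1))·(1 − ΣVar(i)/σ²_T) = (7/6)·(1 − 11.422/42.682) = 0.854

Cronbach's alpha = 0.854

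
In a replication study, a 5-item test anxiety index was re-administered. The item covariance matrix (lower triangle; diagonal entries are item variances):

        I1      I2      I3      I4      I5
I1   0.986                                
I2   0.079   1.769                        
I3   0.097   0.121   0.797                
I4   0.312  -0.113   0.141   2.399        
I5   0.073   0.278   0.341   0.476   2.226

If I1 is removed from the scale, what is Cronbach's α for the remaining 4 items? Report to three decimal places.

Cronbach's α = 0.343

Remaining items: I2, I3, I4, I5 (k = 4).
Σσ²ᵢ = 1.769 + 0.797 + 2.399 + 2.226 = 7.191
σ²_total = 7.191 + 2 × 1.244 = 9.679
α (item deleted) = (4/3)·(1 − 7.191/9.679) = 0.343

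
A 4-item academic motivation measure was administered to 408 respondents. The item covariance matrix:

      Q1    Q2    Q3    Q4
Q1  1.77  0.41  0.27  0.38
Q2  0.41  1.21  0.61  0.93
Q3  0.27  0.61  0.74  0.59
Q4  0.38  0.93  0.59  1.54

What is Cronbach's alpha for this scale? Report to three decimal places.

Cronbach's alpha = 0.731

ΣVar(i) = 1.77 + 1.21 + 0.74 + 1.54 = 5.26
Sum of off-diagonal covariances = 3.19
Var(T) = 5.26 + 2 × 3.19 = 11.64
α = (k/(k−1))·(1 − ΣVar(i)/Var(T)) = (4/3)·(1 − 5.26/11.64) = 0.731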